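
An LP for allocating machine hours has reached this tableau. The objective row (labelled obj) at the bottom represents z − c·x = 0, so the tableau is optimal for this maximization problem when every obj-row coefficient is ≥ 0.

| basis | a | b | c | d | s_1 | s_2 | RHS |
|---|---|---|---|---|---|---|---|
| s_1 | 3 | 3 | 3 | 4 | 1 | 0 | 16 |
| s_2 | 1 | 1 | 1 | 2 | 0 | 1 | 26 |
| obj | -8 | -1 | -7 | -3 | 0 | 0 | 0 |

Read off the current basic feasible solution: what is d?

d is not in the basis, so in the current basic feasible solution d = 0.

0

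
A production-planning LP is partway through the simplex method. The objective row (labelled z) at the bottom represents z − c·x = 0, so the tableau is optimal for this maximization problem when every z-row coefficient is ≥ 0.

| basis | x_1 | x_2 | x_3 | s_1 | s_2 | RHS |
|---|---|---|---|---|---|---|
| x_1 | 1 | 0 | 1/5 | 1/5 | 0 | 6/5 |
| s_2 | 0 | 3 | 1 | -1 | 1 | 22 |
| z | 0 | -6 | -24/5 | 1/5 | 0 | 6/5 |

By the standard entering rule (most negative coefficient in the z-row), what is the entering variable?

x_2

Negative z-row entries: x_2: -6, x_3: -24/5.
The most negative is -6 in column x_2, so x_2 enters.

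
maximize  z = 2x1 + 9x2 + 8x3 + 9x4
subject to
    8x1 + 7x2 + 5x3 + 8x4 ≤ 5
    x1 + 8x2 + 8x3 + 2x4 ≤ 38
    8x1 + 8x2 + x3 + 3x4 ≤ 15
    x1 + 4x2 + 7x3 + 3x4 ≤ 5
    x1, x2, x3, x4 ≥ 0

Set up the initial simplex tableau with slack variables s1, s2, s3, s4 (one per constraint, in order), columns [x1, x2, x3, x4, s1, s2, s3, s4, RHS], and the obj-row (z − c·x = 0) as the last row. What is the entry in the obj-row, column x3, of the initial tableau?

-8

The obj-row carries the negated objective coefficients: the x3 entry is -8.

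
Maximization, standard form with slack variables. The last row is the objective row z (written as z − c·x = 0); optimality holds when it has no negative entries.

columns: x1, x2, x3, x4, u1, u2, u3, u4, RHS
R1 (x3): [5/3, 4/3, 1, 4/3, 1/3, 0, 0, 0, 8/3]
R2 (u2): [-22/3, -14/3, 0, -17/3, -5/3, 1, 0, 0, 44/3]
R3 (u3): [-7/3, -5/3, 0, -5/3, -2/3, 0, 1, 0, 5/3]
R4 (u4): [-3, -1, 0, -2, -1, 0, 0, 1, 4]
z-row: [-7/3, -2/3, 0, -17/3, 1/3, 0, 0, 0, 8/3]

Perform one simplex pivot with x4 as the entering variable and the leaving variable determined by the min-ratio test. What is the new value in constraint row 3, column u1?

Ratio test on column x4 — row 1: (8/3)/(4/3) = 2; row 2: entry -17/3 ≤ 0; row 3: entry -5/3 ≤ 0; row 4: entry -2 ≤ 0. Minimum is 2 at row 1 (x3 leaves); pivot element 4/3.
Divide row 1 by 4/3; eliminate column x4 from the other rows.
Row 3 update in column u1: -2/3 − (-5/3)·(1/4) = -1/4.

-1/4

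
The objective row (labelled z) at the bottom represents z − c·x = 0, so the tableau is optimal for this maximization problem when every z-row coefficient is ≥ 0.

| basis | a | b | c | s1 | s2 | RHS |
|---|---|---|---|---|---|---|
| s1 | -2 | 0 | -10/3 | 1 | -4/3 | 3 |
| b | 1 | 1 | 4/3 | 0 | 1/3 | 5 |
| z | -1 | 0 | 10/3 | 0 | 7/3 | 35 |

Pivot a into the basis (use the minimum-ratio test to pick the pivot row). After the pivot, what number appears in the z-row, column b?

1

Ratio test on column a — row 1: entry -2 ≤ 0; row 2: 5/1 = 5. Minimum is 5 at row 2 (b leaves); pivot element 1.
Divide row 2 by 1; eliminate column a from the other rows.
z-row update in column b: 0 − (-1)·1 = 1.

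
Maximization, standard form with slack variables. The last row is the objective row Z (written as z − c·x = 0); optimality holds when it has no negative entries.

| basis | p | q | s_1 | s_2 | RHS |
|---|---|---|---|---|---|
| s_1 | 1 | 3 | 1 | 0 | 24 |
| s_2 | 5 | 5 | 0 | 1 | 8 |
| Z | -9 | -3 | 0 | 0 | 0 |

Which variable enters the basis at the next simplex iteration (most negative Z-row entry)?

Negative Z-row entries: p: -9, q: -3.
The most negative is -9 in column p, so p enters.

p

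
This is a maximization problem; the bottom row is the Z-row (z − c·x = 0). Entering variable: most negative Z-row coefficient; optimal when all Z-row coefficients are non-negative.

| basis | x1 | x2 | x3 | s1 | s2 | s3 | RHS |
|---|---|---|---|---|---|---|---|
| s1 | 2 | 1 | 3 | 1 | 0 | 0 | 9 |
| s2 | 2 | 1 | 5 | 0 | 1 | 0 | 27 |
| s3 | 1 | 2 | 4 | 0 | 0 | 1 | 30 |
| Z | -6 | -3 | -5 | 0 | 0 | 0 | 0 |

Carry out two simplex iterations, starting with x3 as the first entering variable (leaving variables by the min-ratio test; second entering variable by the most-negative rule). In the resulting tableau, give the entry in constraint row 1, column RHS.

9/2

Ratio test on column x3 — row 1: 9/3 = 3; row 2: 27/5 = 27/5; row 3: 30/4 = 15/2. Minimum is 3 at row 1 (s1 leaves); pivot element 3.
Divide row 1 by 3; eliminate column x3 from the other rows.
Second iteration: most negative Z-row entry is -8/3 in column x1, so x1 enters.
Ratio test on column x1 — row 1: 3/(2/3) = 9/2; row 2: entry -4/3 ≤ 0; row 3: entry -5/3 ≤ 0. Minimum is 9/2 at row 1 (x3 leaves); pivot element 2/3.
Divide row 1 by 2/3; eliminate column x1 from the other rows.
After both pivots, the entry at constraint row 1, column RHS is 9/2.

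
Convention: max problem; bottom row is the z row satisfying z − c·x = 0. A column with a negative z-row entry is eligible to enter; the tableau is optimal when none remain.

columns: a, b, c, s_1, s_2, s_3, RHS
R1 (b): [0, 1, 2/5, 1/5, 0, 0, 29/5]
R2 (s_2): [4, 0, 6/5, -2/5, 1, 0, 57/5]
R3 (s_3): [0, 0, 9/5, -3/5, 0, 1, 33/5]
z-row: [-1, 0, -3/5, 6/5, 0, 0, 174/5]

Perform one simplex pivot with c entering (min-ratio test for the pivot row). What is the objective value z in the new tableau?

Ratio test on column c — row 1: (29/5)/(2/5) = 29/2; row 2: (57/5)/(6/5) = 19/2; row 3: (33/5)/(9/5) = 11/3. Minimum is 11/3 at row 3 (s_3 leaves); pivot element 9/5.
Pivot on row 3; the z-row RHS becomes 174/5 − (-3/5)·(11/3) = 37.

37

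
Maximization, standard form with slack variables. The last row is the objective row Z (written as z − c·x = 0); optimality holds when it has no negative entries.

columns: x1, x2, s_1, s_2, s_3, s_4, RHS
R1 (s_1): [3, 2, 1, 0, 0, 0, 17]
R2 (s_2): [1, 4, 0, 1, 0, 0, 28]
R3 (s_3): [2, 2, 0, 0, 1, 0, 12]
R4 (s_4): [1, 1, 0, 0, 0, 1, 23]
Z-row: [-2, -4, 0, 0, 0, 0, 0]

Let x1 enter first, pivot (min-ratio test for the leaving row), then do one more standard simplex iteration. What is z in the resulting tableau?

14

Ratio test on column x1 — row 1: 17/3 = 17/3; row 2: 28/1 = 28; row 3: 12/2 = 6; row 4: 23/1 = 23. Minimum is 17/3 at row 1 (s_1 leaves); pivot element 3.
Pivot on row 1; the Z-row RHS becomes 0 − (-2)·(17/3) = 34/3.
Next entering variable (most negative Z-row entry -8/3): x2.
Ratio test on column x2 — row 1: (17/3)/(2/3) = 17/2; row 2: (67/3)/(10/3) = 67/10; row 3: (2/3)/(2/3) = 1; row 4: (52/3)/(1/3) = 52. Minimum is 1 at row 3 (s_3 leaves); pivot element 2/3.
After the second pivot the Z-row RHS is 34/3 − (-8/3)·1 = 14.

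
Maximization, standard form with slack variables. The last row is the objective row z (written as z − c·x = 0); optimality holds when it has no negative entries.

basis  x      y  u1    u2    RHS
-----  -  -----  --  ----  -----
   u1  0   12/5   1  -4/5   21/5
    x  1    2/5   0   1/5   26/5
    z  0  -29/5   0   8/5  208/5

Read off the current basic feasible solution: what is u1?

21/5

u1 is basic (row 1); its value is the RHS of that row, 21/5.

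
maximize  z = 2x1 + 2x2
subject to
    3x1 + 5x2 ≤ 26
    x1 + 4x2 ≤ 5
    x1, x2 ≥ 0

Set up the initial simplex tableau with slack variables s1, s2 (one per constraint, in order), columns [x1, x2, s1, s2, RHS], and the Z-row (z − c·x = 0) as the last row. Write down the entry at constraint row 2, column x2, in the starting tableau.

Constraint 2 has coefficient 4 on x2.

4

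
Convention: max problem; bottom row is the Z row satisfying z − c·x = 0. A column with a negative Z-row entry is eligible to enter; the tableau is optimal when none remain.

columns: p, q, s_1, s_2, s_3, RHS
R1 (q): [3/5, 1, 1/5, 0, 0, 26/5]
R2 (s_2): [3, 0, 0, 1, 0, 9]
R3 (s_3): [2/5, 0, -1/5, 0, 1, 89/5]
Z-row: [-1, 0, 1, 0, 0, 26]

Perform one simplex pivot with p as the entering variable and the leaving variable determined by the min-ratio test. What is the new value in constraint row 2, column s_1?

0

Ratio test on column p — row 1: (26/5)/(3/5) = 26/3; row 2: 9/3 = 3; row 3: (89/5)/(2/5) = 89/2. Minimum is 3 at row 2 (s_2 leaves); pivot element 3.
Divide row 2 by 3; eliminate column p from the other rows.
In the new row 2, the s_1 entry is the old entry divided by the pivot: 0/3 = 0.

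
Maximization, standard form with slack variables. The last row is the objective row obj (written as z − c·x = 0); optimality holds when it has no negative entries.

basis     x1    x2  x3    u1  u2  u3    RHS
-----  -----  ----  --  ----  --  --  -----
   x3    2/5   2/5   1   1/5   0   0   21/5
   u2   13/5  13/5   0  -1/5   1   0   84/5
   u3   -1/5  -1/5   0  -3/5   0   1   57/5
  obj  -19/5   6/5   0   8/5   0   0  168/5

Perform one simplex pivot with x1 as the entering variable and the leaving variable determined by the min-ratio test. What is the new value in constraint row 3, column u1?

-8/13

Ratio test on column x1 — row 1: (21/5)/(2/5) = 21/2; row 2: (84/5)/(13/5) = 84/13; row 3: entry -1/5 ≤ 0. Minimum is 84/13 at row 2 (u2 leaves); pivot element 13/5.
Divide row 2 by 13/5; eliminate column x1 from the other rows.
Row 3 update in column u1: -3/5 − (-1/5)·(-1/13) = -8/13.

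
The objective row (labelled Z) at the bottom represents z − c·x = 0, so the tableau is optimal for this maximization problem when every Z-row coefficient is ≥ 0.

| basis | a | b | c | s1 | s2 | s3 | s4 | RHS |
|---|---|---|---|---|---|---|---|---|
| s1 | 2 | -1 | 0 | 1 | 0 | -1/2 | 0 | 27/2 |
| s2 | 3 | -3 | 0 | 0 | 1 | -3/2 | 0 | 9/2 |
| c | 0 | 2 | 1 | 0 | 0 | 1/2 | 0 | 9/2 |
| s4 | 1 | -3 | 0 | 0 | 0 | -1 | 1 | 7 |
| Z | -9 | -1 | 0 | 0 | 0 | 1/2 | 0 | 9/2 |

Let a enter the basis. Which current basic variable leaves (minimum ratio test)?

Column a entries and ratios — s1: (27/2)/2 = 27/4; s2: (9/2)/3 = 3/2; c: 0 ≤ 0, skip; s4: 7/1 = 7.
Smallest ratio is 3/2 in the row of s2, so s2 leaves.

s2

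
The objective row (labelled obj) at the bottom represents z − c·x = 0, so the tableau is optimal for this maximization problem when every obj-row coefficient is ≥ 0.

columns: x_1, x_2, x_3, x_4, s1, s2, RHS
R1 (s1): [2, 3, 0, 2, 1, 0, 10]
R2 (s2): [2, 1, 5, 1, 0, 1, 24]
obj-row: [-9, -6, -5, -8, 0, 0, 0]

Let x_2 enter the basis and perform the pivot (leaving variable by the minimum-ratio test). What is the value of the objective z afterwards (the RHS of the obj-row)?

Ratio test on column x_2 — row 1: 10/3 = 10/3; row 2: 24/1 = 24. Minimum is 10/3 at row 1 (s1 leaves); pivot element 3.
Pivot on row 1; the obj-row RHS becomes 0 − (-6)·(10/3) = 20.

20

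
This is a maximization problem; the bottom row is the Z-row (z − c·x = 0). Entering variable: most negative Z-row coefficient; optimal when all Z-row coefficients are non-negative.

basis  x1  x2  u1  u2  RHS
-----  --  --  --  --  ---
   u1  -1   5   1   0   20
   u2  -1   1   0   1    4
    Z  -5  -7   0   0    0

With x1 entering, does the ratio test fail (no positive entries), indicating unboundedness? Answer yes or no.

Every constraint-row entry in column x1 is ≤ 0, so increasing x1 is unbounded.

yes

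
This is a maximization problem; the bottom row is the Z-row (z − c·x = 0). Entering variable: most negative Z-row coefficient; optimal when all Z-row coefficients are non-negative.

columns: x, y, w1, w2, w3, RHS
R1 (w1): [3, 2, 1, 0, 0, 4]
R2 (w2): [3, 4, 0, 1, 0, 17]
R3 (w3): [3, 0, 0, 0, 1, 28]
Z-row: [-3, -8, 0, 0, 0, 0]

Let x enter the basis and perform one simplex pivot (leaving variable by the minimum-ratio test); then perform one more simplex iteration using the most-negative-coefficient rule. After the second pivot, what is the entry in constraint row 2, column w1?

-2

Ratio test on column x — row 1: 4/3 = 4/3; row 2: 17/3 = 17/3; row 3: 28/3 = 28/3. Minimum is 4/3 at row 1 (w1 leaves); pivot element 3.
Divide row 1 by 3; eliminate column x from the other rows.
Second iteration: most negative Z-row entry is -6 in column y, so y enters.
Ratio test on column y — row 1: (4/3)/(2/3) = 2; row 2: 13/2 = 13/2; row 3: entry -2 ≤ 0. Minimum is 2 at row 1 (x leaves); pivot element 2/3.
Divide row 1 by 2/3; eliminate column y from the other rows.
After both pivots, the entry at constraint row 2, column w1 is -2.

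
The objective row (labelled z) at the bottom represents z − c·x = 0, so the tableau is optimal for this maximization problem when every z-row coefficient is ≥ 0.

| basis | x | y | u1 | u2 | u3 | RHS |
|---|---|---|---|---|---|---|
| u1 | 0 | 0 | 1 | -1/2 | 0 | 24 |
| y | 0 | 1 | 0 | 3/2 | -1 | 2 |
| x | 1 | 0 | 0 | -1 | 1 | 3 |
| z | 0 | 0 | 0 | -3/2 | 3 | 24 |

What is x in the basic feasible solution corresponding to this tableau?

x is basic (row 3); its value is the RHS of that row, 3.

3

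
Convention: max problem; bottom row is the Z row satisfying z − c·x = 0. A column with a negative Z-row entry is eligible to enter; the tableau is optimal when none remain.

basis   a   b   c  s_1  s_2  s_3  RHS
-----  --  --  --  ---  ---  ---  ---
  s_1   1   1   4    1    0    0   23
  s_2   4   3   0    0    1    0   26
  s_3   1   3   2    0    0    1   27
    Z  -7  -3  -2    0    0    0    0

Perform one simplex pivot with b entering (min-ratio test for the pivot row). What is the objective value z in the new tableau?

Ratio test on column b — row 1: 23/1 = 23; row 2: 26/3 = 26/3; row 3: 27/3 = 9. Minimum is 26/3 at row 2 (s_2 leaves); pivot element 3.
Pivot on row 2; the Z-row RHS becomes 0 − (-3)·(26/3) = 26.

26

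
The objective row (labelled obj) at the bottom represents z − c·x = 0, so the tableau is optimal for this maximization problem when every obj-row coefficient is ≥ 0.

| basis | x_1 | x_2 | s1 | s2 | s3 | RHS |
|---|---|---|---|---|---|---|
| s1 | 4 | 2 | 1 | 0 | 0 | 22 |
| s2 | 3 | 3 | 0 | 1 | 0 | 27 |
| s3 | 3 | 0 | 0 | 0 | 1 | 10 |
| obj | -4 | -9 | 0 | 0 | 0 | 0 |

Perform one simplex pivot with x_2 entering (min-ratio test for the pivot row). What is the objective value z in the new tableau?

81

Ratio test on column x_2 — row 1: 22/2 = 11; row 2: 27/3 = 9; row 3: entry 0 ≤ 0. Minimum is 9 at row 2 (s2 leaves); pivot element 3.
Pivot on row 2; the obj-row RHS becomes 0 − (-9)·9 = 81.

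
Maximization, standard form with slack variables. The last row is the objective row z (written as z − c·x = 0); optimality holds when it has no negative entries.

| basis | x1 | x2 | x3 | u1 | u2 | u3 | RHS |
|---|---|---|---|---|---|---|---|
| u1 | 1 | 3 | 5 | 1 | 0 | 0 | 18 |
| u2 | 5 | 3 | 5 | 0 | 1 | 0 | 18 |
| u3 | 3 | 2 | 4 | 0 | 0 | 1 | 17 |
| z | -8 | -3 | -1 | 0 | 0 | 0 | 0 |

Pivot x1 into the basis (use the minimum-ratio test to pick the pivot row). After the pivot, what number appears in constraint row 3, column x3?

1

Ratio test on column x1 — row 1: 18/1 = 18; row 2: 18/5 = 18/5; row 3: 17/3 = 17/3. Minimum is 18/5 at row 2 (u2 leaves); pivot element 5.
Divide row 2 by 5; eliminate column x1 from the other rows.
Row 3 update in column x3: 4 − 3·1 = 1.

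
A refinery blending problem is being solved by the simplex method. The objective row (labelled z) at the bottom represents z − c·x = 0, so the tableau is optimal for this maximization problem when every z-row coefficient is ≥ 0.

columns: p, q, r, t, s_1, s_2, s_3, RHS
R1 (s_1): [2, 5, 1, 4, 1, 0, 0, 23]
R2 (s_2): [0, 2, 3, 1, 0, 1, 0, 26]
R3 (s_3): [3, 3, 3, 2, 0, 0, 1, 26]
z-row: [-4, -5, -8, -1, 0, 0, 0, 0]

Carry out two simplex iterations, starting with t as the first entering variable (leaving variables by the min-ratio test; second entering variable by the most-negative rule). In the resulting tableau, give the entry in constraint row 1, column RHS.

Ratio test on column t — row 1: 23/4 = 23/4; row 2: 26/1 = 26; row 3: 26/2 = 13. Minimum is 23/4 at row 1 (s_1 leaves); pivot element 4.
Divide row 1 by 4; eliminate column t from the other rows.
Second iteration: most negative z-row entry is -31/4 in column r, so r enters.
Ratio test on column r — row 1: (23/4)/(1/4) = 23; row 2: (81/4)/(11/4) = 81/11; row 3: (29/2)/(5/2) = 29/5. Minimum is 29/5 at row 3 (s_3 leaves); pivot element 5/2.
Divide row 3 by 5/2; eliminate column r from the other rows.
After both pivots, the entry at constraint row 1, column RHS is 43/10.

43/10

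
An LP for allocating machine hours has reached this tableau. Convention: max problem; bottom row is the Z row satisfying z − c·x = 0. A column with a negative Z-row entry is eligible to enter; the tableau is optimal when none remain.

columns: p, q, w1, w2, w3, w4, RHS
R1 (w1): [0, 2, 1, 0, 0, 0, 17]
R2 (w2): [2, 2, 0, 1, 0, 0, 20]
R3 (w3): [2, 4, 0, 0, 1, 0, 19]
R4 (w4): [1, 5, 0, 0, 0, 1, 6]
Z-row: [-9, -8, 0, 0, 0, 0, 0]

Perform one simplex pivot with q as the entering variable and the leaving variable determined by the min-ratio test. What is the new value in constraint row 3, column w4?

Ratio test on column q — row 1: 17/2 = 17/2; row 2: 20/2 = 10; row 3: 19/4 = 19/4; row 4: 6/5 = 6/5. Minimum is 6/5 at row 4 (w4 leaves); pivot element 5.
Divide row 4 by 5; eliminate column q from the other rows.
Row 3 update in column w4: 0 − 4·(1/5) = -4/5.

-4/5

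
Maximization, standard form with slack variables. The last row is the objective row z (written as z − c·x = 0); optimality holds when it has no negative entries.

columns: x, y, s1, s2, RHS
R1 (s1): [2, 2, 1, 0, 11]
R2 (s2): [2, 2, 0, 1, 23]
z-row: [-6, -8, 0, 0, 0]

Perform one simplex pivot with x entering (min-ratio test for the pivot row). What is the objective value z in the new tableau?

33

Ratio test on column x — row 1: 11/2 = 11/2; row 2: 23/2 = 23/2. Minimum is 11/2 at row 1 (s1 leaves); pivot element 2.
Pivot on row 1; the z-row RHS becomes 0 − (-6)·(11/2) = 33.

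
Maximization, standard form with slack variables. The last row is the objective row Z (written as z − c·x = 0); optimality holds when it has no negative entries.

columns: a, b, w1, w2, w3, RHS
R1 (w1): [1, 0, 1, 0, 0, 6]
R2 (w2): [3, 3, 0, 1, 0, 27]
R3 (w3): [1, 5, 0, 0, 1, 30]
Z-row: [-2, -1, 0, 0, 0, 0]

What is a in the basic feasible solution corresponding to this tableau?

0

a is not in the basis, so in the current basic feasible solution a = 0.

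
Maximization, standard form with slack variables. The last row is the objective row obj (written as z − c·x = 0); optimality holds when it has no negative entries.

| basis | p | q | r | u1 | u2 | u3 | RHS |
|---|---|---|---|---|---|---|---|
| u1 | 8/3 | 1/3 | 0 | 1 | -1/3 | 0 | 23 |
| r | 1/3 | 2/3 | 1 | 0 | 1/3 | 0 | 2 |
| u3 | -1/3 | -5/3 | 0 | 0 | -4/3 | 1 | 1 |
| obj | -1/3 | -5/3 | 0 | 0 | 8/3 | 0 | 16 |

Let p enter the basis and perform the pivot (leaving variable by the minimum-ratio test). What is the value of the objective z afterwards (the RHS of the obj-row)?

Ratio test on column p — row 1: 23/(8/3) = 69/8; row 2: 2/(1/3) = 6; row 3: entry -1/3 ≤ 0. Minimum is 6 at row 2 (r leaves); pivot element 1/3.
Pivot on row 2; the obj-row RHS becomes 16 − (-1/3)·6 = 18.

18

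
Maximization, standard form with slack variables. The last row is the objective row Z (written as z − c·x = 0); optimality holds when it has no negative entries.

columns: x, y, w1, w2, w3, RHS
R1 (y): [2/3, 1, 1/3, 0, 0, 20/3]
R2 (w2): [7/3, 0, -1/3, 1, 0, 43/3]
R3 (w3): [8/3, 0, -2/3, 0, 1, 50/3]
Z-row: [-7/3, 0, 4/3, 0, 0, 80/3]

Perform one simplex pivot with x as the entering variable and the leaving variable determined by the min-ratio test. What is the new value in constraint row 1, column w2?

-2/7

Ratio test on column x — row 1: (20/3)/(2/3) = 10; row 2: (43/3)/(7/3) = 43/7; row 3: (50/3)/(8/3) = 25/4. Minimum is 43/7 at row 2 (w2 leaves); pivot element 7/3.
Divide row 2 by 7/3; eliminate column x from the other rows.
Row 1 update in column w2: 0 − (2/3)·(3/7) = -2/7.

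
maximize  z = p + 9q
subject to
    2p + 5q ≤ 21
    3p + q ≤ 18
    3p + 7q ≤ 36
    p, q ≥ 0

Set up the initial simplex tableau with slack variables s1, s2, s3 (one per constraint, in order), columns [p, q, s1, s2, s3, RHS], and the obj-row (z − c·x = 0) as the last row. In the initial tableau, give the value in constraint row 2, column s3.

0

Slack s3 belongs to constraint 3; its column is the unit vector e_3, so the entry in row 2 is 0.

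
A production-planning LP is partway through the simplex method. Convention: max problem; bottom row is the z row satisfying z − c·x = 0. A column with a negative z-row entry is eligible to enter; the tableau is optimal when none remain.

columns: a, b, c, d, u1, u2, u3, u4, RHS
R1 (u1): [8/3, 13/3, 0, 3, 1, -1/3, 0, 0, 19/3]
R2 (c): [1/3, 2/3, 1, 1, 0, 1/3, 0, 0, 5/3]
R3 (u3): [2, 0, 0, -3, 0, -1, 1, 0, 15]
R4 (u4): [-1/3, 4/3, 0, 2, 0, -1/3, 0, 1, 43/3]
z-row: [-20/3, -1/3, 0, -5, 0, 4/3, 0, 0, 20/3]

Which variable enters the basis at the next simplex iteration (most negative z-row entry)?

Negative z-row entries: a: -20/3, b: -1/3, d: -5.
The most negative is -20/3 in column a, so a enters.

a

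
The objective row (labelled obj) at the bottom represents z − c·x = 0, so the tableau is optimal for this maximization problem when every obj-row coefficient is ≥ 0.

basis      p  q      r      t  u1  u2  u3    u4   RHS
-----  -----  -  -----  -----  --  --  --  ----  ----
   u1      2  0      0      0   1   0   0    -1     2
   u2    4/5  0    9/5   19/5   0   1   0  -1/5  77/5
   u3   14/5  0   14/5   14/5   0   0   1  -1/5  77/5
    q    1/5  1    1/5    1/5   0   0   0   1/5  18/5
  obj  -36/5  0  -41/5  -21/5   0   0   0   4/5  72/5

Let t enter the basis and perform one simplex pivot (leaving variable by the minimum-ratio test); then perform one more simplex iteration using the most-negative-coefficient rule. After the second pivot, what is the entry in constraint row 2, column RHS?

Ratio test on column t — row 1: entry 0 ≤ 0; row 2: (77/5)/(19/5) = 77/19; row 3: (77/5)/(14/5) = 11/2; row 4: (18/5)/(1/5) = 18. Minimum is 77/19 at row 2 (u2 leaves); pivot element 19/5.
Divide row 2 by 19/5; eliminate column t from the other rows.
Second iteration: most negative obj-row entry is -120/19 in column p, so p enters.
Ratio test on column p — row 1: 2/2 = 1; row 2: (77/19)/(4/19) = 77/4; row 3: (77/19)/(42/19) = 11/6; row 4: (53/19)/(3/19) = 53/3. Minimum is 1 at row 1 (u1 leaves); pivot element 2.
Divide row 1 by 2; eliminate column p from the other rows.
After both pivots, the entry at constraint row 2, column RHS is 73/19.

73/19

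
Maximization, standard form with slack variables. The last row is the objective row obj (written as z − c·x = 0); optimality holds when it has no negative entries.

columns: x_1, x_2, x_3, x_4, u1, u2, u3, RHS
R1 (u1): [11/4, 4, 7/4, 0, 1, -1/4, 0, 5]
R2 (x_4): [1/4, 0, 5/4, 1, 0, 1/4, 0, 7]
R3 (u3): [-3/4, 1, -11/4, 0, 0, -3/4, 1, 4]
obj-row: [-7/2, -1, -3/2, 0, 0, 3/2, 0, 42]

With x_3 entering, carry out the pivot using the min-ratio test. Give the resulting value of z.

324/7

Ratio test on column x_3 — row 1: 5/(7/4) = 20/7; row 2: 7/(5/4) = 28/5; row 3: entry -11/4 ≤ 0. Minimum is 20/7 at row 1 (u1 leaves); pivot element 7/4.
Pivot on row 1; the obj-row RHS becomes 42 − (-3/2)·(20/7) = 324/7.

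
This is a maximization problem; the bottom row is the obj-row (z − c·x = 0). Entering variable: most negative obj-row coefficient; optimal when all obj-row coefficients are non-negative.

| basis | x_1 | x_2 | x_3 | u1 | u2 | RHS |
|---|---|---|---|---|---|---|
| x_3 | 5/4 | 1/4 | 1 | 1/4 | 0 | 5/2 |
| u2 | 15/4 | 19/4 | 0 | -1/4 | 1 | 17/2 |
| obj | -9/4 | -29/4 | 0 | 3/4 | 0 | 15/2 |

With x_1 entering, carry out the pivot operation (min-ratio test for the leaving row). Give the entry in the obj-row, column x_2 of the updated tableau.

Ratio test on column x_1 — row 1: (5/2)/(5/4) = 2; row 2: (17/2)/(15/4) = 34/15. Minimum is 2 at row 1 (x_3 leaves); pivot element 5/4.
Divide row 1 by 5/4; eliminate column x_1 from the other rows.
obj-row update in column x_2: -29/4 − (-9/4)·(1/5) = -34/5.

-34/5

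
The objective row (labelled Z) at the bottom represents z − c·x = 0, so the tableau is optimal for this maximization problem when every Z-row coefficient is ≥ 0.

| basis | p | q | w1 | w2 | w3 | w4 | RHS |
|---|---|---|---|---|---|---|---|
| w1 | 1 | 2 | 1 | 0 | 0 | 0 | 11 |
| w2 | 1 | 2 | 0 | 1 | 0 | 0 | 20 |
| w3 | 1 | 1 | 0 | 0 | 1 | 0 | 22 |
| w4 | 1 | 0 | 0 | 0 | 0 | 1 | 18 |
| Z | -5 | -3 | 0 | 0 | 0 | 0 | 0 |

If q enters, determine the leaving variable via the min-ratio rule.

w1

Column q entries and ratios — w1: 11/2 = 11/2; w2: 20/2 = 10; w3: 22/1 = 22; w4: 0 ≤ 0, skip.
Smallest ratio is 11/2 in the row of w1, so w1 leaves.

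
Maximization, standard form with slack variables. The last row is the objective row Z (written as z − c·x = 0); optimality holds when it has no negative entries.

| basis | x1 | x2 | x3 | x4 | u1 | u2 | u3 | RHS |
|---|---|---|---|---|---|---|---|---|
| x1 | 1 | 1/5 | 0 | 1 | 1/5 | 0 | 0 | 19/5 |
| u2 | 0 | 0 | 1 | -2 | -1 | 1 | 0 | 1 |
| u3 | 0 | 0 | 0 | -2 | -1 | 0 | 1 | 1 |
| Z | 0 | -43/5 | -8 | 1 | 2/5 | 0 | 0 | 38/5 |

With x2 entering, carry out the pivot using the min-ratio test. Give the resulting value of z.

Ratio test on column x2 — row 1: (19/5)/(1/5) = 19; row 2: entry 0 ≤ 0; row 3: entry 0 ≤ 0. Minimum is 19 at row 1 (x1 leaves); pivot element 1/5.
Pivot on row 1; the Z-row RHS becomes 38/5 − (-43/5)·19 = 171.

171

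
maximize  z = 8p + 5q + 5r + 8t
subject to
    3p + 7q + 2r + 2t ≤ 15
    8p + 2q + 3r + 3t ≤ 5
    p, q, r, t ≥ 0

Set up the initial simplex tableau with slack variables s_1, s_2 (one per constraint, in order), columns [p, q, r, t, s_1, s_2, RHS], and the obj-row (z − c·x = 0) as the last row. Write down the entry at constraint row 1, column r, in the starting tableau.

2

Constraint 1 has coefficient 2 on r.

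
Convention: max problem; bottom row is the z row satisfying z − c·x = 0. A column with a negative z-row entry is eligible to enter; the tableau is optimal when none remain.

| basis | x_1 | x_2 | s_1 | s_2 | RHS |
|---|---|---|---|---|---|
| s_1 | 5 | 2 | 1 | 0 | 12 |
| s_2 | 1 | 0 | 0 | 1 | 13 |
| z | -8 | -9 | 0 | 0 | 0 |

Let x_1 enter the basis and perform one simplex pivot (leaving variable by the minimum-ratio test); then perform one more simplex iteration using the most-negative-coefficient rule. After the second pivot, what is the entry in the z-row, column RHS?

Ratio test on column x_1 — row 1: 12/5 = 12/5; row 2: 13/1 = 13. Minimum is 12/5 at row 1 (s_1 leaves); pivot element 5.
Divide row 1 by 5; eliminate column x_1 from the other rows.
Second iteration: most negative z-row entry is -29/5 in column x_2, so x_2 enters.
Ratio test on column x_2 — row 1: (12/5)/(2/5) = 6; row 2: entry -2/5 ≤ 0. Minimum is 6 at row 1 (x_1 leaves); pivot element 2/5.
Divide row 1 by 2/5; eliminate column x_2 from the other rows.
After both pivots, the entry at the z-row, column RHS is 54.

54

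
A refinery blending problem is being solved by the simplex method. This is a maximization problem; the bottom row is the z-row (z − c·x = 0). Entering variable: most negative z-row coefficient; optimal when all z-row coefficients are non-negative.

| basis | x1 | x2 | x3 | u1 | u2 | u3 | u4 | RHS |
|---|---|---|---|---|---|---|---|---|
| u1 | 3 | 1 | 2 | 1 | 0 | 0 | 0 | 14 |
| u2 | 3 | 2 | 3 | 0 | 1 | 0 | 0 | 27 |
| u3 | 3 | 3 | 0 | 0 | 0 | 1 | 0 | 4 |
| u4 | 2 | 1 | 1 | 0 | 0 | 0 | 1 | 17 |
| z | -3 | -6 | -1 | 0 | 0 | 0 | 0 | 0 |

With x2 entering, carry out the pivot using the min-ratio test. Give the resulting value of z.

Ratio test on column x2 — row 1: 14/1 = 14; row 2: 27/2 = 27/2; row 3: 4/3 = 4/3; row 4: 17/1 = 17. Minimum is 4/3 at row 3 (u3 leaves); pivot element 3.
Pivot on row 3; the z-row RHS becomes 0 − (-6)·(4/3) = 8.

8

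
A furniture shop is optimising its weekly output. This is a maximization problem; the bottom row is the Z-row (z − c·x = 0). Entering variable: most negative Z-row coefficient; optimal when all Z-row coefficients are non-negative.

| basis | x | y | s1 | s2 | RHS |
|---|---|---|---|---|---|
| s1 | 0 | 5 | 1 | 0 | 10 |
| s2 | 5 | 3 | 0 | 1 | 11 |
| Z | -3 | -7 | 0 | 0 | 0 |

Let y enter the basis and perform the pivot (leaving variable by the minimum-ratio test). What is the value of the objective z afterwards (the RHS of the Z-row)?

14

Ratio test on column y — row 1: 10/5 = 2; row 2: 11/3 = 11/3. Minimum is 2 at row 1 (s1 leaves); pivot element 5.
Pivot on row 1; the Z-row RHS becomes 0 − (-7)·2 = 14.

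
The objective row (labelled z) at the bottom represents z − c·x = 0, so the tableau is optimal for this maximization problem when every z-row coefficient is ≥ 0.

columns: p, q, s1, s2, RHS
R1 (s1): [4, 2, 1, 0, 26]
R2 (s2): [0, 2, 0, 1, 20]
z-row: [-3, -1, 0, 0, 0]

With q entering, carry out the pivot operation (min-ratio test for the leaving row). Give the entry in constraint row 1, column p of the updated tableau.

4

Ratio test on column q — row 1: 26/2 = 13; row 2: 20/2 = 10. Minimum is 10 at row 2 (s2 leaves); pivot element 2.
Divide row 2 by 2; eliminate column q from the other rows.
Row 1 update in column p: 4 − 2·0 = 4.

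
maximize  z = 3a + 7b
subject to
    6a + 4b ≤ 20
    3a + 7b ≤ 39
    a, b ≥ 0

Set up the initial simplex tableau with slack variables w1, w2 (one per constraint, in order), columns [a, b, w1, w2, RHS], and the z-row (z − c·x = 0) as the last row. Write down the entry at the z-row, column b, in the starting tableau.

-7

The z-row carries the negated objective coefficients: the b entry is -7.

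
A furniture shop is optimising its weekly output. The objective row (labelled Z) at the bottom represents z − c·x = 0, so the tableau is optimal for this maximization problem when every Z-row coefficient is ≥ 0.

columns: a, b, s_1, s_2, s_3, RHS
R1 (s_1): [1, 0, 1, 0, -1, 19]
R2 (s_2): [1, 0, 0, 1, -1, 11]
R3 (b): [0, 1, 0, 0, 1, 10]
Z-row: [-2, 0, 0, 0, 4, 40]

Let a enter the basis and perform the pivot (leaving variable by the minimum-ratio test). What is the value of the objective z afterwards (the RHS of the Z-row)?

62

Ratio test on column a — row 1: 19/1 = 19; row 2: 11/1 = 11; row 3: entry 0 ≤ 0. Minimum is 11 at row 2 (s_2 leaves); pivot element 1.
Pivot on row 2; the Z-row RHS becomes 40 − (-2)·11 = 62.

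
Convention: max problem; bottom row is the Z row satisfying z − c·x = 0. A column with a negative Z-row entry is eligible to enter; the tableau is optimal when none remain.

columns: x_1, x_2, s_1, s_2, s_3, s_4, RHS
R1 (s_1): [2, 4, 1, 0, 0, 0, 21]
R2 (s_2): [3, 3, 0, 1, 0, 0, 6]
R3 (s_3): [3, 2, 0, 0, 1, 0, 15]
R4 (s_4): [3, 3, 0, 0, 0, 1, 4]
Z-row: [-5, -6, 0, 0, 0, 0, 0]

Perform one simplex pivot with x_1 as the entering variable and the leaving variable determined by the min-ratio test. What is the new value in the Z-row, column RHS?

Ratio test on column x_1 — row 1: 21/2 = 21/2; row 2: 6/3 = 2; row 3: 15/3 = 5; row 4: 4/3 = 4/3. Minimum is 4/3 at row 4 (s_4 leaves); pivot element 3.
Divide row 4 by 3; eliminate column x_1 from the other rows.
Z-row update in column RHS: 0 − (-5)·(4/3) = 20/3.

20/3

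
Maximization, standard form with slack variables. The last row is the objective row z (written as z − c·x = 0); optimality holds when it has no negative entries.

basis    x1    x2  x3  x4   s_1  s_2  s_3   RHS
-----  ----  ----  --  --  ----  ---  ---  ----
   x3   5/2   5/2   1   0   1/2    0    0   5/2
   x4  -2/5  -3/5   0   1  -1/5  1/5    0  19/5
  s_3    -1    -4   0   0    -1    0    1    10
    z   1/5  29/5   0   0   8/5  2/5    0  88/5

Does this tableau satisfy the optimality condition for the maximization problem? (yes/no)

yes

Every z-row coefficient is ≥ 0, so the tableau is optimal.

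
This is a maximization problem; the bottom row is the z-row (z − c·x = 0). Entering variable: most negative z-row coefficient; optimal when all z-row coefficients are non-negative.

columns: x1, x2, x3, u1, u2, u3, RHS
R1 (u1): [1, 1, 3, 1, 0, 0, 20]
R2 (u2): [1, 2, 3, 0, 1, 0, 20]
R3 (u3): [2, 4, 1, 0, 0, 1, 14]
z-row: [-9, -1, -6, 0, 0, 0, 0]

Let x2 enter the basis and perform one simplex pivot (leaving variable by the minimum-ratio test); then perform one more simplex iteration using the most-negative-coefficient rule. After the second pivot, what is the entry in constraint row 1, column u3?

Ratio test on column x2 — row 1: 20/1 = 20; row 2: 20/2 = 10; row 3: 14/4 = 7/2. Minimum is 7/2 at row 3 (u3 leaves); pivot element 4.
Divide row 3 by 4; eliminate column x2 from the other rows.
Second iteration: most negative z-row entry is -17/2 in column x1, so x1 enters.
Ratio test on column x1 — row 1: (33/2)/(1/2) = 33; row 2: entry 0 ≤ 0; row 3: (7/2)/(1/2) = 7. Minimum is 7 at row 3 (x2 leaves); pivot element 1/2.
Divide row 3 by 1/2; eliminate column x1 from the other rows.
After both pivots, the entry at constraint row 1, column u3 is -1/2.

-1/2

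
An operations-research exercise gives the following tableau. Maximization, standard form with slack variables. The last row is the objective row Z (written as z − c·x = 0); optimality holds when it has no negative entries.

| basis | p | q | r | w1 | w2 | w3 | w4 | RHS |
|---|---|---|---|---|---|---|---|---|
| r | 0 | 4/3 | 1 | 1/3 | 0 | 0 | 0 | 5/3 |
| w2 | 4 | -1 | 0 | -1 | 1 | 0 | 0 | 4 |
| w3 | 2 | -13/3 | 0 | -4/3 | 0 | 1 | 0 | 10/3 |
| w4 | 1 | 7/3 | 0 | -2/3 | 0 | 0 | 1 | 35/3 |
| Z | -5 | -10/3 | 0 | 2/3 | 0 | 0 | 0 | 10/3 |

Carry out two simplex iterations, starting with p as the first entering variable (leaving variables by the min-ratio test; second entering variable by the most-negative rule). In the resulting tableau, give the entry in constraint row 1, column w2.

Ratio test on column p — row 1: entry 0 ≤ 0; row 2: 4/4 = 1; row 3: (10/3)/2 = 5/3; row 4: (35/3)/1 = 35/3. Minimum is 1 at row 2 (w2 leaves); pivot element 4.
Divide row 2 by 4; eliminate column p from the other rows.
Second iteration: most negative Z-row entry is -55/12 in column q, so q enters.
Ratio test on column q — row 1: (5/3)/(4/3) = 5/4; row 2: entry -1/4 ≤ 0; row 3: entry -23/6 ≤ 0; row 4: (32/3)/(31/12) = 128/31. Minimum is 5/4 at row 1 (r leaves); pivot element 4/3.
Divide row 1 by 4/3; eliminate column q from the other rows.
After both pivots, the entry at constraint row 1, column w2 is 0.

0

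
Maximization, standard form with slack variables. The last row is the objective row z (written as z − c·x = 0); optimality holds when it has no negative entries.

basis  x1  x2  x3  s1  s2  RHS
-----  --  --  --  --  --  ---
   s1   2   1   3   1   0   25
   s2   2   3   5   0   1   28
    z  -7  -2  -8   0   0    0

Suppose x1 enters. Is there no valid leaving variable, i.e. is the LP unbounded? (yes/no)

no

Column x1 has positive entries in row(s) 1, 2, so the ratio test bounds it — not unbounded.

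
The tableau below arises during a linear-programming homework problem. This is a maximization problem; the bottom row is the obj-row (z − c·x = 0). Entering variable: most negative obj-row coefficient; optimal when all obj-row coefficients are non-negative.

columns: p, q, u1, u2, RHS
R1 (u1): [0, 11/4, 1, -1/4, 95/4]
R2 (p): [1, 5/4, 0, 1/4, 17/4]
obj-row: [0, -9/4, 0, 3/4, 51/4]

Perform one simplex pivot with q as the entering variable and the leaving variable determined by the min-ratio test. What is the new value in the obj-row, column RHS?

102/5

Ratio test on column q — row 1: (95/4)/(11/4) = 95/11; row 2: (17/4)/(5/4) = 17/5. Minimum is 17/5 at row 2 (p leaves); pivot element 5/4.
Divide row 2 by 5/4; eliminate column q from the other rows.
obj-row update in column RHS: 51/4 − (-9/4)·(17/5) = 102/5.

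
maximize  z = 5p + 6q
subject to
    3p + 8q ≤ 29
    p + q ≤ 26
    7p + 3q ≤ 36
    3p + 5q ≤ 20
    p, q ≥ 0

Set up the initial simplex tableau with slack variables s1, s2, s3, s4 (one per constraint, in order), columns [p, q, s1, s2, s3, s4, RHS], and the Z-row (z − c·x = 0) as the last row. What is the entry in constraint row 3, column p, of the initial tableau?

Constraint 3 has coefficient 7 on p.

7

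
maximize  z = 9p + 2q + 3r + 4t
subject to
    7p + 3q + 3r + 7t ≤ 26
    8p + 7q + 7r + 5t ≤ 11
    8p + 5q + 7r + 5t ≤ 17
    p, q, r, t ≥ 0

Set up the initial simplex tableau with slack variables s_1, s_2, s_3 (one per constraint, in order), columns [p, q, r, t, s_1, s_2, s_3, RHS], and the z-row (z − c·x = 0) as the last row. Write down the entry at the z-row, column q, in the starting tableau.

The z-row carries the negated objective coefficients: the q entry is -2.

-2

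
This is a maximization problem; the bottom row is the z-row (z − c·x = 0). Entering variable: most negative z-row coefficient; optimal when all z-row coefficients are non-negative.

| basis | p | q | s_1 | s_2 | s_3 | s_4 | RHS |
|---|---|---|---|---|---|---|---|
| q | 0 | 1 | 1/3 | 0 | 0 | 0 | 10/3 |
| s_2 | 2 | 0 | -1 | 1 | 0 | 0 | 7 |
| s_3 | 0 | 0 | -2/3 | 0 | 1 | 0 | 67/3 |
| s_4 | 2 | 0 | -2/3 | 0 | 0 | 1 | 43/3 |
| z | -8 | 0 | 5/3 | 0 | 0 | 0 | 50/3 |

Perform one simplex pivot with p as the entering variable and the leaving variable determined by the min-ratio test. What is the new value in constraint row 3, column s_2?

Ratio test on column p — row 1: entry 0 ≤ 0; row 2: 7/2 = 7/2; row 3: entry 0 ≤ 0; row 4: (43/3)/2 = 43/6. Minimum is 7/2 at row 2 (s_2 leaves); pivot element 2.
Divide row 2 by 2; eliminate column p from the other rows.
Row 3 update in column s_2: 0 − 0·(1/2) = 0.

0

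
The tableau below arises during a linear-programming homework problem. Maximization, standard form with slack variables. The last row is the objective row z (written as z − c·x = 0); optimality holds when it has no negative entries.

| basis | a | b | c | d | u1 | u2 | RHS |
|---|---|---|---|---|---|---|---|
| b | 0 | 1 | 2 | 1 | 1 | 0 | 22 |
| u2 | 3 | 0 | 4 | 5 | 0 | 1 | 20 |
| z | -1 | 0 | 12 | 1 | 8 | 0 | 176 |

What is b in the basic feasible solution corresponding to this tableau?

b is basic (row 1); its value is the RHS of that row, 22.

22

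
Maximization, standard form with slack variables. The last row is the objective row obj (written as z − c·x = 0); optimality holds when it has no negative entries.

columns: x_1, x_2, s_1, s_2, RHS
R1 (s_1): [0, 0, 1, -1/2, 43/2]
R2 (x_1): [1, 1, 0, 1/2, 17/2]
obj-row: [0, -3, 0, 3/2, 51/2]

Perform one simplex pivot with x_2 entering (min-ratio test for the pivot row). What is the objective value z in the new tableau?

51

Ratio test on column x_2 — row 1: entry 0 ≤ 0; row 2: (17/2)/1 = 17/2. Minimum is 17/2 at row 2 (x_1 leaves); pivot element 1.
Pivot on row 2; the obj-row RHS becomes 51/2 − (-3)·(17/2) = 51.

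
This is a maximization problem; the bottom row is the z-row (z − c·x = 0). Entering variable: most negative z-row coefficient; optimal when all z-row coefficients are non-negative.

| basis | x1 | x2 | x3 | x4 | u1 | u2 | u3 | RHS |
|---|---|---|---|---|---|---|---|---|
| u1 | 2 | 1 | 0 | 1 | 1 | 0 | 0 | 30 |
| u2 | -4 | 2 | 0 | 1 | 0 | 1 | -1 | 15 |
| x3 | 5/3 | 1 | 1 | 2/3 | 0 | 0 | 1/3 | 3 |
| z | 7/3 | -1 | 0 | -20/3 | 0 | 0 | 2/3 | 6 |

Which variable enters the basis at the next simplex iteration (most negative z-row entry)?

x4

Negative z-row entries: x2: -1, x4: -20/3.
The most negative is -20/3 in column x4, so x4 enters.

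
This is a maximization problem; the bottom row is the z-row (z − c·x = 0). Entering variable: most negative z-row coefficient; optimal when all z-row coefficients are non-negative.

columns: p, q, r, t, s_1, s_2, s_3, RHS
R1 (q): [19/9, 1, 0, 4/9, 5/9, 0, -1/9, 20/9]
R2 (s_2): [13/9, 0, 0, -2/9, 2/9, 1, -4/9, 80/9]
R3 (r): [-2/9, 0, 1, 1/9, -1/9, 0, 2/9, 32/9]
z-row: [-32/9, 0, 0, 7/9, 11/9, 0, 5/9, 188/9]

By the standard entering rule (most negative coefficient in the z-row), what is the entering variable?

Negative z-row entries: p: -32/9.
The most negative is -32/9 in column p, so p enters.

p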